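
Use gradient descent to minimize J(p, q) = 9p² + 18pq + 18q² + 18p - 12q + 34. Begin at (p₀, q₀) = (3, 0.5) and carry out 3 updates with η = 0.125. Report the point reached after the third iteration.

∇J = (18p + 18q + 18, 18p + 36q - 12)
(p₁, q₁) = (3, 0.5) − 0.125·(81, 60) = (-7.125, -7)
(p₂, q₂) = (-7.125, -7) − 0.125·(-236.25, -392.25) = (22.40625, 42.03125)
(p₃, q₃) = (22.40625, 42.03125) − 0.125·(1177.875, 1904.4375) = (-124.828125, -196.0234375)

(-124.828125, -196.0234375)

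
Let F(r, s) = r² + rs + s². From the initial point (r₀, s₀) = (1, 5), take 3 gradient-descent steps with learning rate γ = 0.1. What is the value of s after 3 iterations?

2.487

∇F = (2r + s, r + 2s)
Step 1: at (1, 5), ∇F = (7, 11) → (1, 5) − 0.1·(7, 11) = (0.3, 3.9)
Step 2: at (0.3, 3.9), ∇F = (4.5, 8.1) → (0.3, 3.9) − 0.1·(4.5, 8.1) = (-0.15, 3.09)
Step 3: at (-0.15, 3.09), ∇F = (2.79, 6.03) → (-0.15, 3.09) − 0.1·(2.79, 6.03) = (-0.429, 2.487)
s = 2.487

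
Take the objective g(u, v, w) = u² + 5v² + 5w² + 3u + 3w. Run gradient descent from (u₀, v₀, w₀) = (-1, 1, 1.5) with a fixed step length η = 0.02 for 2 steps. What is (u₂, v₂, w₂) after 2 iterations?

∇g = (2u + 3, 10v, 10w + 3)
(u₁, v₁, w₁) = (-1, 1, 1.5) − 0.02·(1, 10, 18) = (-1.02, 0.8, 1.14)
(u₂, v₂, w₂) = (-1.02, 0.8, 1.14) − 0.02·(0.96, 8, 14.4) = (-1.0392, 0.64, 0.852)

(-1.0392, 0.64, 0.852)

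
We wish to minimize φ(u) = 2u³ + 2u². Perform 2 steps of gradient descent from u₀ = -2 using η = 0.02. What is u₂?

-2.780288

φ′(u) = 6u² + 4u
u₁ = -2 − 0.02·16 = -2.32
u₂ = -2.32 − 0.02·23.0144 = -2.780288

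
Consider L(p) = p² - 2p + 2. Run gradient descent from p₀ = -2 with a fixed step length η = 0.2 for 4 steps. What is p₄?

L′(p) = 2p - 2
Step 1: L′(-2) = -6; p₁ = -2 − 0.2·(-6) = -0.8
Step 2: L′(-0.8) = -3.6; p₂ = -0.8 − 0.2·(-3.6) = -0.08
Step 3: L′(-0.08) = -2.16; p₃ = -0.08 − 0.2·(-2.16) = 0.352
Step 4: L′(0.352) = -1.296; p₄ = 0.352 − 0.2·(-1.296) = 0.6112

0.6112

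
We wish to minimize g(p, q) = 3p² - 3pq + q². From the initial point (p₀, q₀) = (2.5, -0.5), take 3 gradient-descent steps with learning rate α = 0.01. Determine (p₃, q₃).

(2.0414035, -0.2644435)

∇g = (6p - 3q, -3p + 2q)
Step 1: at (2.5, -0.5), ∇g = (16.5, -8.5) → (2.5, -0.5) − 0.01·(16.5, -8.5) = (2.335, -0.415)
Step 2: at (2.335, -0.415), ∇g = (15.255, -7.835) → (2.335, -0.415) − 0.01·(15.255, -7.835) = (2.18245, -0.33665)
Step 3: at (2.18245, -0.33665), ∇g = (14.10465, -7.22065) → (2.18245, -0.33665) − 0.01·(14.10465, -7.22065) = (2.0414035, -0.2644435)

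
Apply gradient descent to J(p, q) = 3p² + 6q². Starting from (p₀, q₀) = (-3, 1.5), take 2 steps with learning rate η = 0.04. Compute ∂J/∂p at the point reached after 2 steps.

∇J = (6p, 12q)
(p₁, q₁) = (-3, 1.5) − 0.04·(-18, 18) = (-2.28, 0.78)
(p₂, q₂) = (-2.28, 0.78) − 0.04·(-13.68, 9.36) = (-1.7328, 0.4056)
∂J/∂p at (-1.7328, 0.4056) = -10.3968

-10.3968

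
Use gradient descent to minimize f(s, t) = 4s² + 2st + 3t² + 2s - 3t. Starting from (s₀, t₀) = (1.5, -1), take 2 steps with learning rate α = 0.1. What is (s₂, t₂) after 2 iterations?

∇f = (8s + 2t + 2, 2s + 6t - 3)
Step 1: at (1.5, -1), ∇f = (12, -6) → (1.5, -1) − 0.1·(12, -6) = (0.3, -0.4)
Step 2: at (0.3, -0.4), ∇f = (3.6, -4.8) → (0.3, -0.4) − 0.1·(3.6, -4.8) = (-0.06, 0.08)

(-0.06, 0.08)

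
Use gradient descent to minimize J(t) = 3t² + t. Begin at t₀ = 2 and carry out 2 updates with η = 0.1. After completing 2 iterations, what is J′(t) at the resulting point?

2.08

J′(t) = 6t + 1
t₁ = 2 − 0.1·13 = 0.7
t₂ = 0.7 − 0.1·5.2 = 0.18
J′(t) at (0.18) = 2.08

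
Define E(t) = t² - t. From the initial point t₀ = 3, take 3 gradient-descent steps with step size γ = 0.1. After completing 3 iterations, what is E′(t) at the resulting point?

2.56

E′(t) = 2t - 1
Step 1: E′(3) = 5; t₁ = 3 − 0.1·5 = 2.5
Step 2: E′(2.5) = 4; t₂ = 2.5 − 0.1·4 = 2.1
Step 3: E′(2.1) = 3.2; t₃ = 2.1 − 0.1·3.2 = 1.78
E′(t) at (1.78) = 2.56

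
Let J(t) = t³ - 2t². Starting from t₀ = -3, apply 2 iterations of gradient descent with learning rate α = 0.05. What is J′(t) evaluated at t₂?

315.827809171875

J′(t) = 3t² - 4t
t₁ = -3 − 0.05·39 = -4.95
t₂ = -4.95 − 0.05·93.3075 = -9.615375
J′(t) at (-9.615375) = 315.827809171875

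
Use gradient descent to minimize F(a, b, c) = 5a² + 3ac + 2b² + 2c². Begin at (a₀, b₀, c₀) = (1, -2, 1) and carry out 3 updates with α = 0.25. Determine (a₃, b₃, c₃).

(-7.171875, 0, -2.953125)

∇F = (10a + 3c, 4b, 3a + 4c)
(a₁, b₁, c₁) = (1, -2, 1) − 0.25·(13, -8, 7) = (-2.25, 0, -0.75)
(a₂, b₂, c₂) = (-2.25, 0, -0.75) − 0.25·(-24.75, 0, -9.75) = (3.9375, 0, 1.6875)
(a₃, b₃, c₃) = (3.9375, 0, 1.6875) − 0.25·(44.4375, 0, 18.5625) = (-7.171875, 0, -2.953125)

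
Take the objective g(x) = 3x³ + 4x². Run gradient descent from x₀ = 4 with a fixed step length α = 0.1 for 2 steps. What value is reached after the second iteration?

g′(x) = 9x² + 8x
x₁ = 4 − 0.1·176 = -13.6
x₂ = -13.6 − 0.1·1555.84 = -169.184

-169.184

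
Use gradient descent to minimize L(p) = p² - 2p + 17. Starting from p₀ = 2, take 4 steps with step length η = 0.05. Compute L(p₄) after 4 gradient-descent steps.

L′(p) = 2p - 2
Step 1: L′(2) = 2; p₁ = 2 − 0.05·2 = 1.9
Step 2: L′(1.9) = 1.8; p₂ = 1.9 − 0.05·1.8 = 1.81
Step 3: L′(1.81) = 1.62; p₃ = 1.81 − 0.05·1.62 = 1.729
Step 4: L′(1.729) = 1.458; p₄ = 1.729 − 0.05·1.458 = 1.6561
L(1.6561) = 16.43046721

16.43046721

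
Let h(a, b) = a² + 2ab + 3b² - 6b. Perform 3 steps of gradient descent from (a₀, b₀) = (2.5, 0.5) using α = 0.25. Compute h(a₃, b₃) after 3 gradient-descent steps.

-3.125

∇h = (2a + 2b, 2a + 6b - 6)
(a₁, b₁) = (2.5, 0.5) − 0.25·(6, 2) = (1, 0)
(a₂, b₂) = (1, 0) − 0.25·(2, -4) = (0.5, 1)
(a₃, b₃) = (0.5, 1) − 0.25·(3, 1) = (-0.25, 0.75)
h(-0.25, 0.75) = -3.125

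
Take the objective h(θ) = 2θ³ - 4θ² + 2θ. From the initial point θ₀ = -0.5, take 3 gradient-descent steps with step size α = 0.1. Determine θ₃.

h′(θ) = 6θ² - 8θ + 2
Step 1: h′(-0.5) = 7.5; θ₁ = -0.5 − 0.1·7.5 = -1.25
Step 2: h′(-1.25) = 21.375; θ₂ = -1.25 − 0.1·21.375 = -3.3875
Step 3: h′(-3.3875) = 97.9509375; θ₃ = -3.3875 − 0.1·97.9509375 = -13.18259375

-13.18259375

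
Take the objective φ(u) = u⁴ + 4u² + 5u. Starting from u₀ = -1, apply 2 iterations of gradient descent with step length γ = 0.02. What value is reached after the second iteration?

φ′(u) = 4u³ + 8u + 5
Step 1: φ′(-1) = -7; u₁ = -1 − 0.02·(-7) = -0.86
Step 2: φ′(-0.86) = -4.424224; u₂ = -0.86 − 0.02·(-4.424224) = -0.77151552

-0.77151552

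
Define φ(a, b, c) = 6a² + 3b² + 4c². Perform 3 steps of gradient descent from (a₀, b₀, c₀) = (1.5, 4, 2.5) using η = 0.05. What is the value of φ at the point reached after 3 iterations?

6.868848

∇φ = (12a, 6b, 8c)
Step 1: at (1.5, 4, 2.5), ∇φ = (18, 24, 20) → (1.5, 4, 2.5) − 0.05·(18, 24, 20) = (0.6, 2.8, 1.5)
Step 2: at (0.6, 2.8, 1.5), ∇φ = (7.2, 16.8, 12) → (0.6, 2.8, 1.5) − 0.05·(7.2, 16.8, 12) = (0.24, 1.96, 0.9)
Step 3: at (0.24, 1.96, 0.9), ∇φ = (2.88, 11.76, 7.2) → (0.24, 1.96, 0.9) − 0.05·(2.88, 11.76, 7.2) = (0.096, 1.372, 0.54)
φ(0.096, 1.372, 0.54) = 6.868848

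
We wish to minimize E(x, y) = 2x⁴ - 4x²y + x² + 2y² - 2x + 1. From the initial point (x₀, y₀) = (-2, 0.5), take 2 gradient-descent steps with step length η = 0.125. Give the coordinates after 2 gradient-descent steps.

∇E = (8x³ - 8xy + 2x - 2, -4x² + 4y)
(x₁, y₁) = (-2, 0.5) − 0.125·(-62, -14) = (5.75, 2.25)
(x₂, y₂) = (5.75, 2.25) − 0.125·(1426.875, -123.25) = (-172.609375, 17.65625)

(-172.609375, 17.65625)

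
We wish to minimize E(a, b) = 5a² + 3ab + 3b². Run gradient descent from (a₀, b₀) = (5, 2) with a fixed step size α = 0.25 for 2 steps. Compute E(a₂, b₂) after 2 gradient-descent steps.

∇E = (10a + 3b, 3a + 6b)
Step 1: at (5, 2), ∇E = (56, 27) → (5, 2) − 0.25·(56, 27) = (-9, -4.75)
Step 2: at (-9, -4.75), ∇E = (-104.25, -55.5) → (-9, -4.75) − 0.25·(-104.25, -55.5) = (17.0625, 9.125)
E(17.0625, 9.125) = 2172.52734375

2172.52734375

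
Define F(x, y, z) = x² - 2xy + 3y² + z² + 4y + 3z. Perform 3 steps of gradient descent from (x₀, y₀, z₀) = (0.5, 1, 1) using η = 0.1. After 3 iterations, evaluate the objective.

∇F = (2x - 2y, -2x + 6y + 4, 2z + 3)
(x₁, y₁, z₁) = (0.5, 1, 1) − 0.1·(-1, 9, 5) = (0.6, 0.1, 0.5)
(x₂, y₂, z₂) = (0.6, 0.1, 0.5) − 0.1·(1, 3.4, 4) = (0.5, -0.24, 0.1)
(x₃, y₃, z₃) = (0.5, -0.24, 0.1) − 0.1·(1.48, 1.56, 3.2) = (0.352, -0.396, -0.22)
F(0.352, -0.396, -0.22) = -1.322464

-1.322464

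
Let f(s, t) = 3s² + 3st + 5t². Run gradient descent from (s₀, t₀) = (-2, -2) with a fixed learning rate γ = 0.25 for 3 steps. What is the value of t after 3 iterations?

∇f = (6s + 3t, 3s + 10t)
(s₁, t₁) = (-2, -2) − 0.25·(-18, -26) = (2.5, 4.5)
(s₂, t₂) = (2.5, 4.5) − 0.25·(28.5, 52.5) = (-4.625, -8.625)
(s₃, t₃) = (-4.625, -8.625) − 0.25·(-53.625, -100.125) = (8.78125, 16.40625)
t = 16.40625

16.40625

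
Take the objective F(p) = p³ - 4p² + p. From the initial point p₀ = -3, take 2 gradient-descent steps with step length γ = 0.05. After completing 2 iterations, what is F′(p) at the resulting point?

F′(p) = 3p² - 8p + 1
Step 1: F′(-3) = 52; p₁ = -3 − 0.05·52 = -5.6
Step 2: F′(-5.6) = 139.88; p₂ = -5.6 − 0.05·139.88 = -12.594
F′(p) at (-12.594) = 577.578508

577.578508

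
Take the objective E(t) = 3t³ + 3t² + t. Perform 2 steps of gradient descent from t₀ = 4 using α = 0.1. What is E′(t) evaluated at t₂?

E′(t) = 9t² + 6t + 1
t₁ = 4 − 0.1·169 = -12.9
t₂ = -12.9 − 0.1·1421.29 = -155.029
E′(t) at (-155.029) = 215376.743569

215376.743569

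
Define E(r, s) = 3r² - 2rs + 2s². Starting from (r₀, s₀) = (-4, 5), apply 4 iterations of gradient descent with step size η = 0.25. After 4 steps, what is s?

1.375

∇E = (6r - 2s, -2r + 4s)
Step 1: at (-4, 5), ∇E = (-34, 28) → (-4, 5) − 0.25·(-34, 28) = (4.5, -2)
Step 2: at (4.5, -2), ∇E = (31, -17) → (4.5, -2) − 0.25·(31, -17) = (-3.25, 2.25)
Step 3: at (-3.25, 2.25), ∇E = (-24, 15.5) → (-3.25, 2.25) − 0.25·(-24, 15.5) = (2.75, -1.625)
Step 4: at (2.75, -1.625), ∇E = (19.75, -12) → (2.75, -1.625) − 0.25·(19.75, -12) = (-2.1875, 1.375)
s = 1.375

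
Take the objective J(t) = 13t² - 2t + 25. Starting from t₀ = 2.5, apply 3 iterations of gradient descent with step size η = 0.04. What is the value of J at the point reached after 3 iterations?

24.923077235712

J′(t) = 26t - 2
Step 1: J′(2.5) = 63; t₁ = 2.5 − 0.04·63 = -0.02
Step 2: J′(-0.02) = -2.52; t₂ = -0.02 − 0.04·(-2.52) = 0.0808
Step 3: J′(0.0808) = 0.1008; t₃ = 0.0808 − 0.04·0.1008 = 0.076768
J(0.076768) = 24.923077235712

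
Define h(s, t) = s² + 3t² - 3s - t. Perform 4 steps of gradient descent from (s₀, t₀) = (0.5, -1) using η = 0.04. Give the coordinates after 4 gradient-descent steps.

∇h = (2s - 3, 6t - 1)
(s₁, t₁) = (0.5, -1) − 0.04·(-2, -7) = (0.58, -0.72)
(s₂, t₂) = (0.58, -0.72) − 0.04·(-1.84, -5.32) = (0.6536, -0.5072)
(s₃, t₃) = (0.6536, -0.5072) − 0.04·(-1.6928, -4.0432) = (0.721312, -0.345472)
(s₄, t₄) = (0.721312, -0.345472) − 0.04·(-1.557376, -3.072832) = (0.78360704, -0.22255872)

(0.78360704, -0.22255872)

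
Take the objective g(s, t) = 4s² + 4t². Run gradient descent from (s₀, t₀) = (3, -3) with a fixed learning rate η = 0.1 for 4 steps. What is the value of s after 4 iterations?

0.0048

∇g = (8s, 8t)
Step 1: at (3, -3), ∇g = (24, -24) → (3, -3) − 0.1·(24, -24) = (0.6, -0.6)
Step 2: at (0.6, -0.6), ∇g = (4.8, -4.8) → (0.6, -0.6) − 0.1·(4.8, -4.8) = (0.12, -0.12)
Step 3: at (0.12, -0.12), ∇g = (0.96, -0.96) → (0.12, -0.12) − 0.1·(0.96, -0.96) = (0.024, -0.024)
Step 4: at (0.024, -0.024), ∇g = (0.192, -0.192) → (0.024, -0.024) − 0.1·(0.192, -0.192) = (0.0048, -0.0048)
s = 0.0048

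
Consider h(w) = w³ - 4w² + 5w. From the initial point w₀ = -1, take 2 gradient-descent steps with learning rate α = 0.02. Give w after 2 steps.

h′(w) = 3w² - 8w + 5
Step 1: h′(-1) = 16; w₁ = -1 − 0.02·16 = -1.32
Step 2: h′(-1.32) = 20.7872; w₂ = -1.32 − 0.02·20.7872 = -1.735744

-1.735744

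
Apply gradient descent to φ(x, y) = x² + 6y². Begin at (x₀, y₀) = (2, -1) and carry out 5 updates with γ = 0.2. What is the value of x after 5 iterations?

∇φ = (2x, 12y)
Step 1: at (2, -1), ∇φ = (4, -12) → (2, -1) − 0.2·(4, -12) = (1.2, 1.4)
Step 2: at (1.2, 1.4), ∇φ = (2.4, 16.8) → (1.2, 1.4) − 0.2·(2.4, 16.8) = (0.72, -1.96)
Step 3: at (0.72, -1.96), ∇φ = (1.44, -23.52) → (0.72, -1.96) − 0.2·(1.44, -23.52) = (0.432, 2.744)
Step 4: at (0.432, 2.744), ∇φ = (0.864, 32.928) → (0.432, 2.744) − 0.2·(0.864, 32.928) = (0.2592, -3.8416)
Step 5: at (0.2592, -3.8416), ∇φ = (0.5184, -46.0992) → (0.2592, -3.8416) − 0.2·(0.5184, -46.0992) = (0.15552, 5.37824)
x = 0.15552

0.15552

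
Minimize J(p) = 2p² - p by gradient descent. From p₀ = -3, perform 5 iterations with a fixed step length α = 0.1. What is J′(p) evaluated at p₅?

J′(p) = 4p - 1
p₁ = -3 − 0.1·(-13) = -1.7
p₂ = -1.7 − 0.1·(-7.8) = -0.92
p₃ = -0.92 − 0.1·(-4.68) = -0.452
p₄ = -0.452 − 0.1·(-2.808) = -0.1712
p₅ = -0.1712 − 0.1·(-1.6848) = -0.00272
J′(p) at (-0.00272) = -1.01088

-1.01088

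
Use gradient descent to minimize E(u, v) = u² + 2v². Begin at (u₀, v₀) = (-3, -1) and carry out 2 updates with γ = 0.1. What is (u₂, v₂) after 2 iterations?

(-1.92, -0.36)

∇E = (2u, 4v)
(u₁, v₁) = (-3, -1) − 0.1·(-6, -4) = (-2.4, -0.6)
(u₂, v₂) = (-2.4, -0.6) − 0.1·(-4.8, -2.4) = (-1.92, -0.36)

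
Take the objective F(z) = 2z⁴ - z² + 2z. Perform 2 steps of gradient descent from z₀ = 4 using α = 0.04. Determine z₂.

F′(z) = 8z³ - 2z + 2
Step 1: F′(4) = 506; z₁ = 4 − 0.04·506 = -16.24
Step 2: F′(-16.24) = -34230.308992; z₂ = -16.24 − 0.04·(-34230.308992) = 1352.97235968

1352.97235968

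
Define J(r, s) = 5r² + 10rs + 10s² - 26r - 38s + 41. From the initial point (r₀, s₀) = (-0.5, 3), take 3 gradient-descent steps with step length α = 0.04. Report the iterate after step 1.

(-0.46, 2.32)

∇J = (10r + 10s - 26, 10r + 20s - 38)
Step 1: at (-0.5, 3), ∇J = (-1, 17) → (-0.5, 3) − 0.04·(-1, 17) = (-0.46, 2.32)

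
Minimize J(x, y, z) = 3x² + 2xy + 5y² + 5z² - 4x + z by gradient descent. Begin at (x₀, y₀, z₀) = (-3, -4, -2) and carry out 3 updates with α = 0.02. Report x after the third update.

-1.505024

∇J = (6x + 2y - 4, 2x + 10y, 10z + 1)
(x₁, y₁, z₁) = (-3, -4, -2) − 0.02·(-30, -46, -19) = (-2.4, -3.08, -1.62)
(x₂, y₂, z₂) = (-2.4, -3.08, -1.62) − 0.02·(-24.56, -35.6, -15.2) = (-1.9088, -2.368, -1.316)
(x₃, y₃, z₃) = (-1.9088, -2.368, -1.316) − 0.02·(-20.1888, -27.4976, -12.16) = (-1.505024, -1.818048, -1.0728)
x = -1.505024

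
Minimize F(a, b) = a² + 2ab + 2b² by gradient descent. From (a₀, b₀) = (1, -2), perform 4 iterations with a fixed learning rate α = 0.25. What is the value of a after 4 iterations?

∇F = (2a + 2b, 2a + 4b)
(a₁, b₁) = (1, -2) − 0.25·(-2, -6) = (1.5, -0.5)
(a₂, b₂) = (1.5, -0.5) − 0.25·(2, 1) = (1, -0.75)
(a₃, b₃) = (1, -0.75) − 0.25·(0.5, -1) = (0.875, -0.5)
(a₄, b₄) = (0.875, -0.5) − 0.25·(0.75, -0.25) = (0.6875, -0.4375)
a = 0.6875

0.6875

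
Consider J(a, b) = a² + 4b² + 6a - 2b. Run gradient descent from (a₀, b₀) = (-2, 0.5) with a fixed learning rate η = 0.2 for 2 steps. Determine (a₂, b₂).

(-2.64, 0.34)

∇J = (2a + 6, 8b - 2)
(a₁, b₁) = (-2, 0.5) − 0.2·(2, 2) = (-2.4, 0.1)
(a₂, b₂) = (-2.4, 0.1) − 0.2·(1.2, -1.2) = (-2.64, 0.34)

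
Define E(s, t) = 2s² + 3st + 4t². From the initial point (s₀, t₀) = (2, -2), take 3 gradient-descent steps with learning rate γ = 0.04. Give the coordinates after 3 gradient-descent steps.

∇E = (4s + 3t, 3s + 8t)
Step 1: at (2, -2), ∇E = (2, -10) → (2, -2) − 0.04·(2, -10) = (1.92, -1.6)
Step 2: at (1.92, -1.6), ∇E = (2.88, -7.04) → (1.92, -1.6) − 0.04·(2.88, -7.04) = (1.8048, -1.3184)
Step 3: at (1.8048, -1.3184), ∇E = (3.264, -5.1328) → (1.8048, -1.3184) − 0.04·(3.264, -5.1328) = (1.67424, -1.113088)

(1.67424, -1.113088)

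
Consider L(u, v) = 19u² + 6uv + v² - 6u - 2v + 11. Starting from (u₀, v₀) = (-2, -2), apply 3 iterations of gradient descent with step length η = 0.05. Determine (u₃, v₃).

(2.43, -0.89)

∇L = (38u + 6v - 6, 6u + 2v - 2)
Step 1: at (-2, -2), ∇L = (-94, -18) → (-2, -2) − 0.05·(-94, -18) = (2.7, -1.1)
Step 2: at (2.7, -1.1), ∇L = (90, 12) → (2.7, -1.1) − 0.05·(90, 12) = (-1.8, -1.7)
Step 3: at (-1.8, -1.7), ∇L = (-84.6, -16.2) → (-1.8, -1.7) − 0.05·(-84.6, -16.2) = (2.43, -0.89)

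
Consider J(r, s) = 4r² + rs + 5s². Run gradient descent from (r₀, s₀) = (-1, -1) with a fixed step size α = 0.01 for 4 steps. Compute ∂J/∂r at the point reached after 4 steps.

-6.12039009

∇J = (8r + s, r + 10s)
(r₁, s₁) = (-1, -1) − 0.01·(-9, -11) = (-0.91, -0.89)
(r₂, s₂) = (-0.91, -0.89) − 0.01·(-8.17, -9.81) = (-0.8283, -0.7919)
(r₃, s₃) = (-0.8283, -0.7919) − 0.01·(-7.4183, -8.7473) = (-0.754117, -0.704427)
(r₄, s₄) = (-0.754117, -0.704427) − 0.01·(-6.737363, -7.798387) = (-0.68674337, -0.62644313)
∂J/∂r at (-0.68674337, -0.62644313) = -6.12039009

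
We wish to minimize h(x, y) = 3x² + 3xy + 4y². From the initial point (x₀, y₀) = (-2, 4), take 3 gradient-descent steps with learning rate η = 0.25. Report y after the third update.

-6.15625

∇h = (6x + 3y, 3x + 8y)
Step 1: at (-2, 4), ∇h = (0, 26) → (-2, 4) − 0.25·(0, 26) = (-2, -2.5)
Step 2: at (-2, -2.5), ∇h = (-19.5, -26) → (-2, -2.5) − 0.25·(-19.5, -26) = (2.875, 4)
Step 3: at (2.875, 4), ∇h = (29.25, 40.625) → (2.875, 4) − 0.25·(29.25, 40.625) = (-4.4375, -6.15625)
y = -6.15625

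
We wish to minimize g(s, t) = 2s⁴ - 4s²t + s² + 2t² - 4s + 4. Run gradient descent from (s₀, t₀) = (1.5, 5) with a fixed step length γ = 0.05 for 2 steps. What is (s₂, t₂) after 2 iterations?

(-4.3312, 5.608)

∇g = (8s³ - 8st + 2s - 4, -4s² + 4t)
Step 1: at (1.5, 5), ∇g = (-34, 11) → (1.5, 5) − 0.05·(-34, 11) = (3.2, 4.45)
Step 2: at (3.2, 4.45), ∇g = (150.624, -23.16) → (3.2, 4.45) − 0.05·(150.624, -23.16) = (-4.3312, 5.608)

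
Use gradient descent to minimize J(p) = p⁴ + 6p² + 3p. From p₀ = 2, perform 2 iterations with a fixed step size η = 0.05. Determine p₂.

J′(p) = 4p³ + 12p + 3
Step 1: J′(2) = 59; p₁ = 2 − 0.05·59 = -0.95
Step 2: J′(-0.95) = -11.8295; p₂ = -0.95 − 0.05·(-11.8295) = -0.358525

-0.358525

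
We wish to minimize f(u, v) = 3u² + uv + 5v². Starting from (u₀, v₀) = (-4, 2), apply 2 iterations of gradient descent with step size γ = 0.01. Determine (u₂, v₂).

∇f = (6u + v, u + 10v)
Step 1: at (-4, 2), ∇f = (-22, 16) → (-4, 2) − 0.01·(-22, 16) = (-3.78, 1.84)
Step 2: at (-3.78, 1.84), ∇f = (-20.84, 14.62) → (-3.78, 1.84) − 0.01·(-20.84, 14.62) = (-3.5716, 1.6938)

(-3.5716, 1.6938)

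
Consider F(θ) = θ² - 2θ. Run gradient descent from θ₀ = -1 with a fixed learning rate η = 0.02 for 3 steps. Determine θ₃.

-0.769472

F′(θ) = 2θ - 2
θ₁ = -1 − 0.02·(-4) = -0.92
θ₂ = -0.92 − 0.02·(-3.84) = -0.8432
θ₃ = -0.8432 − 0.02·(-3.6864) = -0.769472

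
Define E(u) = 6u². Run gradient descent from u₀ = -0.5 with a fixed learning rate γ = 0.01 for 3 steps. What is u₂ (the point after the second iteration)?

-0.3872

E′(u) = 12u
Step 1: E′(-0.5) = -6; u₁ = -0.5 − 0.01·(-6) = -0.44
Step 2: E′(-0.44) = -5.28; u₂ = -0.44 − 0.01·(-5.28) = -0.3872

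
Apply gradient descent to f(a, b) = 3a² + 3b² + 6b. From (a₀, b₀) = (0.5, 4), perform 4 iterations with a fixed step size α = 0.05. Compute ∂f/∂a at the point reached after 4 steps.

0.7203

∇f = (6a, 6b + 6)
Step 1: at (0.5, 4), ∇f = (3, 30) → (0.5, 4) − 0.05·(3, 30) = (0.35, 2.5)
Step 2: at (0.35, 2.5), ∇f = (2.1, 21) → (0.35, 2.5) − 0.05·(2.1, 21) = (0.245, 1.45)
Step 3: at (0.245, 1.45), ∇f = (1.47, 14.7) → (0.245, 1.45) − 0.05·(1.47, 14.7) = (0.1715, 0.715)
Step 4: at (0.1715, 0.715), ∇f = (1.029, 10.29) → (0.1715, 0.715) − 0.05·(1.029, 10.29) = (0.12005, 0.2005)
∂f/∂a at (0.12005, 0.2005) = 0.7203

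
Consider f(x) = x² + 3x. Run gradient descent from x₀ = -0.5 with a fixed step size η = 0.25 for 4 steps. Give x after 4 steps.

-1.4375

f′(x) = 2x + 3
x₁ = -0.5 − 0.25·2 = -1
x₂ = -1 − 0.25·1 = -1.25
x₃ = -1.25 − 0.25·0.5 = -1.375
x₄ = -1.375 − 0.25·0.25 = -1.4375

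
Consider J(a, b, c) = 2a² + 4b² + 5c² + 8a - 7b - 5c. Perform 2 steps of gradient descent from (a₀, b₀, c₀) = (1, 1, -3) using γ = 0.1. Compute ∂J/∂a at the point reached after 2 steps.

∇J = (4a + 8, 8b - 7, 10c - 5)
(a₁, b₁, c₁) = (1, 1, -3) − 0.1·(12, 1, -35) = (-0.2, 0.9, 0.5)
(a₂, b₂, c₂) = (-0.2, 0.9, 0.5) − 0.1·(7.2, 0.2, 0) = (-0.92, 0.88, 0.5)
∂J/∂a at (-0.92, 0.88, 0.5) = 4.32

4.32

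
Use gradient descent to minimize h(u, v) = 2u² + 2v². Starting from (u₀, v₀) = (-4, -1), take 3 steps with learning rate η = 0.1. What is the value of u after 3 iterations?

∇h = (4u, 4v)
(u₁, v₁) = (-4, -1) − 0.1·(-16, -4) = (-2.4, -0.6)
(u₂, v₂) = (-2.4, -0.6) − 0.1·(-9.6, -2.4) = (-1.44, -0.36)
(u₃, v₃) = (-1.44, -0.36) − 0.1·(-5.76, -1.44) = (-0.864, -0.216)
u = -0.864

-0.864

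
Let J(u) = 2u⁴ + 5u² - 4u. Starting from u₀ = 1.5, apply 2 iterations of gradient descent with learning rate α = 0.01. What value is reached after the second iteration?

0.93560576

J′(u) = 8u³ + 10u - 4
u₁ = 1.5 − 0.01·38 = 1.12
u₂ = 1.12 − 0.01·18.439424 = 0.93560576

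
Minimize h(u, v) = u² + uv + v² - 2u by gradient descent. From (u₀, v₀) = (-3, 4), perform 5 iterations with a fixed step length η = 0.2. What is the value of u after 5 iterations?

∇h = (2u + v - 2, u + 2v)
Step 1: at (-3, 4), ∇h = (-4, 5) → (-3, 4) − 0.2·(-4, 5) = (-2.2, 3)
Step 2: at (-2.2, 3), ∇h = (-3.4, 3.8) → (-2.2, 3) − 0.2·(-3.4, 3.8) = (-1.52, 2.24)
Step 3: at (-1.52, 2.24), ∇h = (-2.8, 2.96) → (-1.52, 2.24) − 0.2·(-2.8, 2.96) = (-0.96, 1.648)
Step 4: at (-0.96, 1.648), ∇h = (-2.272, 2.336) → (-0.96, 1.648) − 0.2·(-2.272, 2.336) = (-0.5056, 1.1808)
Step 5: at (-0.5056, 1.1808), ∇h = (-1.8304, 1.856) → (-0.5056, 1.1808) − 0.2·(-1.8304, 1.856) = (-0.13952, 0.8096)
u = -0.13952

-0.13952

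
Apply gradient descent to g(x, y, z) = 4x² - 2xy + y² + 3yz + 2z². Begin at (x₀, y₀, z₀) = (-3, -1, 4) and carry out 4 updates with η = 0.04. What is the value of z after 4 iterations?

2.70417408

∇g = (8x - 2y, -2x + 2y + 3z, 3y + 4z)
(x₁, y₁, z₁) = (-3, -1, 4) − 0.04·(-22, 16, 13) = (-2.12, -1.64, 3.48)
(x₂, y₂, z₂) = (-2.12, -1.64, 3.48) − 0.04·(-13.68, 11.4, 9) = (-1.5728, -2.096, 3.12)
(x₃, y₃, z₃) = (-1.5728, -2.096, 3.12) − 0.04·(-8.3904, 8.3136, 6.192) = (-1.237184, -2.428544, 2.87232)
(x₄, y₄, z₄) = (-1.237184, -2.428544, 2.87232) − 0.04·(-5.040384, 6.23424, 4.203648) = (-1.03556864, -2.6779136, 2.70417408)
z = 2.70417408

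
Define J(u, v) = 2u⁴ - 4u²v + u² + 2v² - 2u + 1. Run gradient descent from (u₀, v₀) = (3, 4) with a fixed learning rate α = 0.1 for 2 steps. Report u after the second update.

∇J = (8u³ - 8uv + 2u - 2, -4u² + 4v)
(u₁, v₁) = (3, 4) − 0.1·(124, -20) = (-9.4, 6)
(u₂, v₂) = (-9.4, 6) − 0.1·(-6214.272, -329.44) = (612.0272, 38.944)
u = 612.0272

612.0272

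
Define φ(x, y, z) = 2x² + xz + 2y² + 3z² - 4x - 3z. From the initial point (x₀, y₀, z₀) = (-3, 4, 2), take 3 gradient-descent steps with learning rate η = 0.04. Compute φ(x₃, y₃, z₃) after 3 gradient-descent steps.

21.669777268736

∇φ = (4x + z - 4, 4y, x + 6z - 3)
(x₁, y₁, z₁) = (-3, 4, 2) − 0.04·(-14, 16, 6) = (-2.44, 3.36, 1.76)
(x₂, y₂, z₂) = (-2.44, 3.36, 1.76) − 0.04·(-12, 13.44, 5.12) = (-1.96, 2.8224, 1.5552)
(x₃, y₃, z₃) = (-1.96, 2.8224, 1.5552) − 0.04·(-10.2848, 11.2896, 4.3712) = (-1.548608, 2.370816, 1.380352)
φ(-1.548608, 2.370816, 1.380352) = 21.669777268736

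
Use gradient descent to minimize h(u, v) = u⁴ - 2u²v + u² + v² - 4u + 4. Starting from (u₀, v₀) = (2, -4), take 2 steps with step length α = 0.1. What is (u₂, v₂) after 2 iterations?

∇h = (4u³ - 4uv + 2u - 4, -2u² + 2v)
Step 1: at (2, -4), ∇h = (64, -16) → (2, -4) − 0.1·(64, -16) = (-4.4, -2.4)
Step 2: at (-4.4, -2.4), ∇h = (-395.776, -43.52) → (-4.4, -2.4) − 0.1·(-395.776, -43.52) = (35.1776, 1.952)

(35.1776, 1.952)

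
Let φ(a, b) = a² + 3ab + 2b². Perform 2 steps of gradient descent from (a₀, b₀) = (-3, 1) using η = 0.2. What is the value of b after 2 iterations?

∇φ = (2a + 3b, 3a + 4b)
Step 1: at (-3, 1), ∇φ = (-3, -5) → (-3, 1) − 0.2·(-3, -5) = (-2.4, 2)
Step 2: at (-2.4, 2), ∇φ = (1.2, 0.8) → (-2.4, 2) − 0.2·(1.2, 0.8) = (-2.64, 1.84)
b = 1.84

1.84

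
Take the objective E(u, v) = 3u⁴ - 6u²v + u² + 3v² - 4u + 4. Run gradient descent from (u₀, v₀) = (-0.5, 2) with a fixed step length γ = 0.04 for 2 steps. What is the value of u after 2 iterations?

∇E = (12u³ - 12uv + 2u - 4, -6u² + 6v)
Step 1: at (-0.5, 2), ∇E = (5.5, 10.5) → (-0.5, 2) − 0.04·(5.5, 10.5) = (-0.72, 1.58)
Step 2: at (-0.72, 1.58), ∇E = (3.732224, 6.3696) → (-0.72, 1.58) − 0.04·(3.732224, 6.3696) = (-0.86928896, 1.325216)
u = -0.86928896

-0.86928896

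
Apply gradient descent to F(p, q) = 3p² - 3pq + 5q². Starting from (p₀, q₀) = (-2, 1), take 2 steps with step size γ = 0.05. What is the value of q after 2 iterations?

∇F = (6p - 3q, -3p + 10q)
Step 1: at (-2, 1), ∇F = (-15, 16) → (-2, 1) − 0.05·(-15, 16) = (-1.25, 0.2)
Step 2: at (-1.25, 0.2), ∇F = (-8.1, 5.75) → (-1.25, 0.2) − 0.05·(-8.1, 5.75) = (-0.845, -0.0875)
q = -0.0875

-0.0875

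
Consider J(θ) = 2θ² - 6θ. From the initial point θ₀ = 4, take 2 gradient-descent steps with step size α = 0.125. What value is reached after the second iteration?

J′(θ) = 4θ - 6
Step 1: J′(4) = 10; θ₁ = 4 − 0.125·10 = 2.75
Step 2: J′(2.75) = 5; θ₂ = 2.75 − 0.125·5 = 2.125

2.125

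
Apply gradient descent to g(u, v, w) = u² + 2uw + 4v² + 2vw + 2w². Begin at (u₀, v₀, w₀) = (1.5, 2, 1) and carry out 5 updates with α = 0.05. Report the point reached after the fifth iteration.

(0.80217, 0.15123, -0.258895)

∇g = (2u + 2w, 8v + 2w, 2u + 2v + 4w)
(u₁, v₁, w₁) = (1.5, 2, 1) − 0.05·(5, 18, 11) = (1.25, 1.1, 0.45)
(u₂, v₂, w₂) = (1.25, 1.1, 0.45) − 0.05·(3.4, 9.7, 6.5) = (1.08, 0.615, 0.125)
(u₃, v₃, w₃) = (1.08, 0.615, 0.125) − 0.05·(2.41, 5.17, 3.89) = (0.9595, 0.3565, -0.0695)
(u₄, v₄, w₄) = (0.9595, 0.3565, -0.0695) − 0.05·(1.78, 2.713, 2.354) = (0.8705, 0.22085, -0.1872)
(u₅, v₅, w₅) = (0.8705, 0.22085, -0.1872) − 0.05·(1.3666, 1.3924, 1.4339) = (0.80217, 0.15123, -0.258895)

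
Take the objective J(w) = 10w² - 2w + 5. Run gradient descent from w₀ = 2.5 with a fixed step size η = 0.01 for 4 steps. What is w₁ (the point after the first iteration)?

2.02

J′(w) = 20w - 2
Step 1: J′(2.5) = 48; w₁ = 2.5 − 0.01·48 = 2.02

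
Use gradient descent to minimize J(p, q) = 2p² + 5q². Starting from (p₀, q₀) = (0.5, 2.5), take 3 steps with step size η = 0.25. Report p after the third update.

∇J = (4p, 10q)
(p₁, q₁) = (0.5, 2.5) − 0.25·(2, 25) = (0, -3.75)
(p₂, q₂) = (0, -3.75) − 0.25·(0, -37.5) = (0, 5.625)
(p₃, q₃) = (0, 5.625) − 0.25·(0, 56.25) = (0, -8.4375)
p = 0

0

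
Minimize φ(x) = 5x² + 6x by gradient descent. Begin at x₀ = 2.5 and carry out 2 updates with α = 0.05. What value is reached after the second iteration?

0.175

φ′(x) = 10x + 6
Step 1: φ′(2.5) = 31; x₁ = 2.5 − 0.05·31 = 0.95
Step 2: φ′(0.95) = 15.5; x₂ = 0.95 − 0.05·15.5 = 0.175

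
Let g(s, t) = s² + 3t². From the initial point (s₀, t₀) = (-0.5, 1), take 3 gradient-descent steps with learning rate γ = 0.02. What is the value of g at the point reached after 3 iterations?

1.588901707776

∇g = (2s, 6t)
(s₁, t₁) = (-0.5, 1) − 0.02·(-1, 6) = (-0.48, 0.88)
(s₂, t₂) = (-0.48, 0.88) − 0.02·(-0.96, 5.28) = (-0.4608, 0.7744)
(s₃, t₃) = (-0.4608, 0.7744) − 0.02·(-0.9216, 4.6464) = (-0.442368, 0.681472)
g(-0.442368, 0.681472) = 1.588901707776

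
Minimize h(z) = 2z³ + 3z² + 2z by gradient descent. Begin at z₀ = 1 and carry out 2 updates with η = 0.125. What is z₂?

-0.859375

h′(z) = 6z² + 6z + 2
Step 1: h′(1) = 14; z₁ = 1 − 0.125·14 = -0.75
Step 2: h′(-0.75) = 0.875; z₂ = -0.75 − 0.125·0.875 = -0.859375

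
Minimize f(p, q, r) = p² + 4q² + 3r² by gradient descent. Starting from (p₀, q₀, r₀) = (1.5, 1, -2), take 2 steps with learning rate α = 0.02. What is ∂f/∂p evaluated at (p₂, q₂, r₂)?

∇f = (2p, 8q, 6r)
Step 1: at (1.5, 1, -2), ∇f = (3, 8, -12) → (1.5, 1, -2) − 0.02·(3, 8, -12) = (1.44, 0.84, -1.76)
Step 2: at (1.44, 0.84, -1.76), ∇f = (2.88, 6.72, -10.56) → (1.44, 0.84, -1.76) − 0.02·(2.88, 6.72, -10.56) = (1.3824, 0.7056, -1.5488)
∂f/∂p at (1.3824, 0.7056, -1.5488) = 2.7648

2.7648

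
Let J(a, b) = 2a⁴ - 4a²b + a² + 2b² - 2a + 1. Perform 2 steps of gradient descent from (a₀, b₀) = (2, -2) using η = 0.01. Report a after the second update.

0.79108736

∇J = (8a³ - 8ab + 2a - 2, -4a² + 4b)
Step 1: at (2, -2), ∇J = (98, -24) → (2, -2) − 0.01·(98, -24) = (1.02, -1.76)
Step 2: at (1.02, -1.76), ∇J = (22.891264, -11.2016) → (1.02, -1.76) − 0.01·(22.891264, -11.2016) = (0.79108736, -1.647984)
a = 0.79108736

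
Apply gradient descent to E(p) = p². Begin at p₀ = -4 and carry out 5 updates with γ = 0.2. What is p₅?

-0.31104

E′(p) = 2p
Step 1: E′(-4) = -8; p₁ = -4 − 0.2·(-8) = -2.4
Step 2: E′(-2.4) = -4.8; p₂ = -2.4 − 0.2·(-4.8) = -1.44
Step 3: E′(-1.44) = -2.88; p₃ = -1.44 − 0.2·(-2.88) = -0.864
Step 4: E′(-0.864) = -1.728; p₄ = -0.864 − 0.2·(-1.728) = -0.5184
Step 5: E′(-0.5184) = -1.0368; p₅ = -0.5184 − 0.2·(-1.0368) = -0.31104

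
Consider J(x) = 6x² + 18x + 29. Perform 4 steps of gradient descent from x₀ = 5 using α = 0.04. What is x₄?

-1.02474496

J′(x) = 12x + 18
Step 1: J′(5) = 78; x₁ = 5 − 0.04·78 = 1.88
Step 2: J′(1.88) = 40.56; x₂ = 1.88 − 0.04·40.56 = 0.2576
Step 3: J′(0.2576) = 21.0912; x₃ = 0.2576 − 0.04·21.0912 = -0.586048
Step 4: J′(-0.586048) = 10.967424; x₄ = -0.586048 − 0.04·10.967424 = -1.02474496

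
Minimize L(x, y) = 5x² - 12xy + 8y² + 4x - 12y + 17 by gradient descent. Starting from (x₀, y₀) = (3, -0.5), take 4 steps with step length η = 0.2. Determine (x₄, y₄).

(462.264, -585.5624)

∇L = (10x - 12y + 4, -12x + 16y - 12)
(x₁, y₁) = (3, -0.5) − 0.2·(40, -56) = (-5, 10.7)
(x₂, y₂) = (-5, 10.7) − 0.2·(-174.4, 219.2) = (29.88, -33.14)
(x₃, y₃) = (29.88, -33.14) − 0.2·(700.48, -900.8) = (-110.216, 147.02)
(x₄, y₄) = (-110.216, 147.02) − 0.2·(-2862.4, 3662.912) = (462.264, -585.5624)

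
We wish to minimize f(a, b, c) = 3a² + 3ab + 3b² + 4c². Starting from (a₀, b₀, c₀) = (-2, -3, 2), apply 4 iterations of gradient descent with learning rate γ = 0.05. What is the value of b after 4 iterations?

-0.48976875

∇f = (6a + 3b, 3a + 6b, 8c)
(a₁, b₁, c₁) = (-2, -3, 2) − 0.05·(-21, -24, 16) = (-0.95, -1.8, 1.2)
(a₂, b₂, c₂) = (-0.95, -1.8, 1.2) − 0.05·(-11.1, -13.65, 9.6) = (-0.395, -1.1175, 0.72)
(a₃, b₃, c₃) = (-0.395, -1.1175, 0.72) − 0.05·(-5.7225, -7.89, 5.76) = (-0.108875, -0.723, 0.432)
(a₄, b₄, c₄) = (-0.108875, -0.723, 0.432) − 0.05·(-2.82225, -4.664625, 3.456) = (0.0322375, -0.48976875, 0.2592)
b = -0.48976875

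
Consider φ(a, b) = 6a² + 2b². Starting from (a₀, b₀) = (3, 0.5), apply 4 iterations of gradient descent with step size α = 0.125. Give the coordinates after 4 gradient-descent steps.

∇φ = (12a, 4b)
Step 1: at (3, 0.5), ∇φ = (36, 2) → (3, 0.5) − 0.125·(36, 2) = (-1.5, 0.25)
Step 2: at (-1.5, 0.25), ∇φ = (-18, 1) → (-1.5, 0.25) − 0.125·(-18, 1) = (0.75, 0.125)
Step 3: at (0.75, 0.125), ∇φ = (9, 0.5) → (0.75, 0.125) − 0.125·(9, 0.5) = (-0.375, 0.0625)
Step 4: at (-0.375, 0.0625), ∇φ = (-4.5, 0.25) → (-0.375, 0.0625) − 0.125·(-4.5, 0.25) = (0.1875, 0.03125)

(0.1875, 0.03125)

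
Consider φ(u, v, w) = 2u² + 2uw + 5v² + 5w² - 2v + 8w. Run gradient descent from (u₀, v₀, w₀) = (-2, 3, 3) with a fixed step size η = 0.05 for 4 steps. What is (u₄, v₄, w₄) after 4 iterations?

(-1.0897, 0.375, -0.2711)

∇φ = (4u + 2w, 10v - 2, 2u + 10w + 8)
(u₁, v₁, w₁) = (-2, 3, 3) − 0.05·(-2, 28, 34) = (-1.9, 1.6, 1.3)
(u₂, v₂, w₂) = (-1.9, 1.6, 1.3) − 0.05·(-5, 14, 17.2) = (-1.65, 0.9, 0.44)
(u₃, v₃, w₃) = (-1.65, 0.9, 0.44) − 0.05·(-5.72, 7, 9.1) = (-1.364, 0.55, -0.015)
(u₄, v₄, w₄) = (-1.364, 0.55, -0.015) − 0.05·(-5.486, 3.5, 5.122) = (-1.0897, 0.375, -0.2711)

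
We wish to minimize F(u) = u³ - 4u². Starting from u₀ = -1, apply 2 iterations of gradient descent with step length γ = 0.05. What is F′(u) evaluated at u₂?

F′(u) = 3u² - 8u
Step 1: F′(-1) = 11; u₁ = -1 − 0.05·11 = -1.55
Step 2: F′(-1.55) = 19.6075; u₂ = -1.55 − 0.05·19.6075 = -2.530375
F′(u) at (-2.530375) = 39.451392921875

39.451392921875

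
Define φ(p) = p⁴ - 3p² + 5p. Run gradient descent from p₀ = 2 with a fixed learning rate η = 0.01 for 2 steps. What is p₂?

1.590625

φ′(p) = 4p³ - 6p + 5
Step 1: φ′(2) = 25; p₁ = 2 − 0.01·25 = 1.75
Step 2: φ′(1.75) = 15.9375; p₂ = 1.75 − 0.01·15.9375 = 1.590625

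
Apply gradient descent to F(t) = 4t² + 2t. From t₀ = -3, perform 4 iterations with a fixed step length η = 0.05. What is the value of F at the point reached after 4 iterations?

F′(t) = 8t + 2
t₁ = -3 − 0.05·(-22) = -1.9
t₂ = -1.9 − 0.05·(-13.2) = -1.24
t₃ = -1.24 − 0.05·(-7.92) = -0.844
t₄ = -0.844 − 0.05·(-4.752) = -0.6064
F(-0.6064) = 0.25808384

0.25808384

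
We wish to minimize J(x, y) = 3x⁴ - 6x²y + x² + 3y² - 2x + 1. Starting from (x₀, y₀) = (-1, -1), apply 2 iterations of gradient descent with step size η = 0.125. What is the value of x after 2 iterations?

∇J = (12x³ - 12xy + 2x - 2, -6x² + 6y)
(x₁, y₁) = (-1, -1) − 0.125·(-28, -12) = (2.5, 0.5)
(x₂, y₂) = (2.5, 0.5) − 0.125·(175.5, -34.5) = (-19.4375, 4.8125)
x = -19.4375

-19.4375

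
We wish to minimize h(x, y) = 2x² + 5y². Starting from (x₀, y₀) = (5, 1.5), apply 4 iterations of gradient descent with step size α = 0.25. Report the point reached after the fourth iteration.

(0, 7.59375)

∇h = (4x, 10y)
Step 1: at (5, 1.5), ∇h = (20, 15) → (5, 1.5) − 0.25·(20, 15) = (0, -2.25)
Step 2: at (0, -2.25), ∇h = (0, -22.5) → (0, -2.25) − 0.25·(0, -22.5) = (0, 3.375)
Step 3: at (0, 3.375), ∇h = (0, 33.75) → (0, 3.375) − 0.25·(0, 33.75) = (0, -5.0625)
Step 4: at (0, -5.0625), ∇h = (0, -50.625) → (0, -5.0625) − 0.25·(0, -50.625) = (0, 7.59375)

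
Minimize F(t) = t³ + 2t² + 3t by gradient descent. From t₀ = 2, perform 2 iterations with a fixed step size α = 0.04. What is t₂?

0.647232

F′(t) = 3t² + 4t + 3
Step 1: F′(2) = 23; t₁ = 2 − 0.04·23 = 1.08
Step 2: F′(1.08) = 10.8192; t₂ = 1.08 − 0.04·10.8192 = 0.647232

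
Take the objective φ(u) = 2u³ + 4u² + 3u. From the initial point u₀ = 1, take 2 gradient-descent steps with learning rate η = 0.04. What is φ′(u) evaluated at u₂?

φ′(u) = 6u² + 8u + 3
Step 1: φ′(1) = 17; u₁ = 1 − 0.04·17 = 0.32
Step 2: φ′(0.32) = 6.1744; u₂ = 0.32 − 0.04·6.1744 = 0.073024
φ′(u) at (0.073024) = 3.616187027456

3.616187027456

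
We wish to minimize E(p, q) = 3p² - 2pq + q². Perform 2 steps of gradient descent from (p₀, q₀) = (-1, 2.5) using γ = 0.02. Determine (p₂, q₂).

∇E = (6p - 2q, -2p + 2q)
(p₁, q₁) = (-1, 2.5) − 0.02·(-11, 7) = (-0.78, 2.36)
(p₂, q₂) = (-0.78, 2.36) − 0.02·(-9.4, 6.28) = (-0.592, 2.2344)

(-0.592, 2.2344)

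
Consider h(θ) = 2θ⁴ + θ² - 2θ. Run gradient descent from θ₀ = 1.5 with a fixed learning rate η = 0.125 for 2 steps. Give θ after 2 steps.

6.75

h′(θ) = 8θ³ + 2θ - 2
Step 1: h′(1.5) = 28; θ₁ = 1.5 − 0.125·28 = -2
Step 2: h′(-2) = -70; θ₂ = -2 − 0.125·(-70) = 6.75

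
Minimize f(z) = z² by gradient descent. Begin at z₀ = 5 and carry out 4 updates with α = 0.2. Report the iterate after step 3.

f′(z) = 2z
z₁ = 5 − 0.2·10 = 3
z₂ = 3 − 0.2·6 = 1.8
z₃ = 1.8 − 0.2·3.6 = 1.08

1.08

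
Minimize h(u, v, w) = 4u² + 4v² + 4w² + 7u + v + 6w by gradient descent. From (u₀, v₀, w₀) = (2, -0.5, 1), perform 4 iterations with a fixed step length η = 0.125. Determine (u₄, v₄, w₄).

∇h = (8u + 7, 8v + 1, 8w + 6)
(u₁, v₁, w₁) = (2, -0.5, 1) − 0.125·(23, -3, 14) = (-0.875, -0.125, -0.75)
(u₂, v₂, w₂) = (-0.875, -0.125, -0.75) − 0.125·(0, 0, 0) = (-0.875, -0.125, -0.75)
(u₃, v₃, w₃) = (-0.875, -0.125, -0.75) − 0.125·(0, 0, 0) = (-0.875, -0.125, -0.75)
(u₄, v₄, w₄) = (-0.875, -0.125, -0.75) − 0.125·(0, 0, 0) = (-0.875, -0.125, -0.75)

(-0.875, -0.125, -0.75)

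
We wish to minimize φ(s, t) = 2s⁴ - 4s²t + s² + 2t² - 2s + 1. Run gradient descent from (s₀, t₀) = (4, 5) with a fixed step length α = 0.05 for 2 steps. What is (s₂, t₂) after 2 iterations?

∇φ = (8s³ - 8st + 2s - 2, -4s² + 4t)
(s₁, t₁) = (4, 5) − 0.05·(358, -44) = (-13.9, 7.2)
(s₂, t₂) = (-13.9, 7.2) − 0.05·(-20714.112, -744.04) = (1021.8056, 44.402)

(1021.8056, 44.402)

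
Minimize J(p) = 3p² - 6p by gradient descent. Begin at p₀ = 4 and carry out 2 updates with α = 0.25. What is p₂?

1.75

J′(p) = 6p - 6
Step 1: J′(4) = 18; p₁ = 4 − 0.25·18 = -0.5
Step 2: J′(-0.5) = -9; p₂ = -0.5 − 0.25·(-9) = 1.75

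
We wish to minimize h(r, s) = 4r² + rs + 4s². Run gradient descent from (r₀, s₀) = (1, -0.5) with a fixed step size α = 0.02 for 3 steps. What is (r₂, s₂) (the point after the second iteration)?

∇h = (8r + s, r + 8s)
(r₁, s₁) = (1, -0.5) − 0.02·(7.5, -3) = (0.85, -0.44)
(r₂, s₂) = (0.85, -0.44) − 0.02·(6.36, -2.67) = (0.7228, -0.3866)

(0.7228, -0.3866)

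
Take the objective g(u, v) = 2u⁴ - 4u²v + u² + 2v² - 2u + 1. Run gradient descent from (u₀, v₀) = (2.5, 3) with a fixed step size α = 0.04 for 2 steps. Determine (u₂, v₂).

(-0.36680064, 2.964544)

∇g = (8u³ - 8uv + 2u - 2, -4u² + 4v)
Step 1: at (2.5, 3), ∇g = (68, -13) → (2.5, 3) − 0.04·(68, -13) = (-0.22, 3.52)
Step 2: at (-0.22, 3.52), ∇g = (3.670016, 13.8864) → (-0.22, 3.52) − 0.04·(3.670016, 13.8864) = (-0.36680064, 2.964544)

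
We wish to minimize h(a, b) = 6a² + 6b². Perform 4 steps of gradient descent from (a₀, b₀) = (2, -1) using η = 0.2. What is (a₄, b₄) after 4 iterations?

(7.6832, -3.8416)

∇h = (12a, 12b)
Step 1: at (2, -1), ∇h = (24, -12) → (2, -1) − 0.2·(24, -12) = (-2.8, 1.4)
Step 2: at (-2.8, 1.4), ∇h = (-33.6, 16.8) → (-2.8, 1.4) − 0.2·(-33.6, 16.8) = (3.92, -1.96)
Step 3: at (3.92, -1.96), ∇h = (47.04, -23.52) → (3.92, -1.96) − 0.2·(47.04, -23.52) = (-5.488, 2.744)
Step 4: at (-5.488, 2.744), ∇h = (-65.856, 32.928) → (-5.488, 2.744) − 0.2·(-65.856, 32.928) = (7.6832, -3.8416)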